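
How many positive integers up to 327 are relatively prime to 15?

Prime factors of 15: 3, 5. Count integers ≤ 327 divisible by none of them.
By inclusion–exclusion: 327 − ⌊327/3⌋ − ⌊327/5⌋ + ⌊327/15⌋ = 174.

174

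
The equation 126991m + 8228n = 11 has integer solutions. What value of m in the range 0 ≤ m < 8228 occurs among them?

Euclid: 126991 = 15·8228 + 3571; 8228 = 2·3571 + 1086; 3571 = 3·1086 + 313; 1086 = 3·313 + 147; 313 = 2·147 + 19; 147 = 7·19 + 14; 19 = 1·14 + 5; 14 = 2·5 + 4; 5 = 1·4 + 1; 4 = 4·1 + 0 → gcd = 1; 11 = 1·11.
Back-substitution yields 126991·(1735) + 8228·(-26778) = 1, so one solution is m = 1735·11 = 19085, n = -26778·11 = -294558.
Solutions in m differ by 8228/1 = 8228; the one in [0, 8228) is 19085 mod 8228 = 2629.

2629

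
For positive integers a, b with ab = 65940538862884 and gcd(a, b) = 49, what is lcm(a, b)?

gcd·lcm = product, so lcm = 65940538862884/49 = 1345725282916.

1345725282916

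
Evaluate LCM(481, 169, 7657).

3683017

lcm(481, 169) = 481·169/gcd = 81289/13 = 6253
lcm(6253, 7657) = 6253·7657/gcd = 47879221/13 = 3683017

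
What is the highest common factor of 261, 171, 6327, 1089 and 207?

gcd(261, 171): 261 = 1·171 + 90; 171 = 1·90 + 81; 90 = 1·81 + 9; 81 = 9·9 + 0 → 9
gcd(9, 6327): 6327 = 703·9 + 0 → 9
gcd(9, 1089): 1089 = 121·9 + 0 → 9
gcd(9, 207): 207 = 23·9 + 0 → 9

9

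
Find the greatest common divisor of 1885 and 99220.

Euclid: 99220 = 52·1885 + 1200; 1885 = 1·1200 + 685; 1200 = 1·685 + 515; 685 = 1·515 + 170; 515 = 3·170 + 5; 170 = 34·5 + 0. Last nonzero remainder: 5.

5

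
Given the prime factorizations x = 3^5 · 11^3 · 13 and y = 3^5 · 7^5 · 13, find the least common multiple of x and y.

70667199603

max exponent per prime: 3^5 · 7^5 · 11^3 · 13 = 70667199603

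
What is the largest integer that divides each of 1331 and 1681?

1331 = 11³
1681 = 41²
Common: 1 = 1

1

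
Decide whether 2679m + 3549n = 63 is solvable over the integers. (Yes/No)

By Bézout, 2679m + 3549n = 63 has integer solutions iff gcd(2679, 3549) | 63.
Euclid: 3549 = 1·2679 + 870; 2679 = 3·870 + 69; 870 = 12·69 + 42; 69 = 1·42 + 27; 42 = 1·27 + 15; 27 = 1·15 + 12; 15 = 1·12 + 3; 12 = 4·3 + 0. gcd = 3; 63 mod 3 = 0. Yes.

Yes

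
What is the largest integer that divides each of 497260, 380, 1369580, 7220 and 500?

20

gcd(497260, 380): 497260 = 1308·380 + 220; 380 = 1·220 + 160; 220 = 1·160 + 60; 160 = 2·60 + 40; 60 = 1·40 + 20; 40 = 2·20 + 0 → 20
gcd(20, 1369580): 1369580 = 68479·20 + 0 → 20
gcd(20, 7220): 7220 = 361·20 + 0 → 20
gcd(20, 500): 500 = 25·20 + 0 → 20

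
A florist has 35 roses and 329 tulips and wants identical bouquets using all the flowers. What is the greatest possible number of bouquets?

7

Euclid: 329 = 9·35 + 14; 35 = 2·14 + 7; 14 = 2·7 + 0. Last nonzero remainder: 7.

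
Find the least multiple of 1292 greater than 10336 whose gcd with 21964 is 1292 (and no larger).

11628

Multiples of 1292 above 10336: 1292·9, 1292·10, … . Need the cofactor coprime to 21964/1292 = 17.
Checking s = 9, 10, … the first with gcd(s, 17) = 1 is s = 9, giving 11628.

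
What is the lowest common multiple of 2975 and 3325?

56525

gcd first: 3325 = 1·2975 + 350; 2975 = 8·350 + 175; 350 = 2·175 + 0 → gcd = 175
lcm = 2975·3325/gcd = 9891875/175 = 56525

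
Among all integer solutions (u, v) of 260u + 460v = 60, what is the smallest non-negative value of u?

Euclid: 460 = 1·260 + 200; 260 = 1·200 + 60; 200 = 3·60 + 20; 60 = 3·20 + 0 → gcd = 20; 60 = 20·3.
Back-substitution yields 260·(-7) + 460·(4) = 20, so one solution is u = -7·3 = -21, v = 4·3 = 12.
Solutions in u differ by 460/20 = 23; the one in [0, 23) is -21 mod 23 = 2.

2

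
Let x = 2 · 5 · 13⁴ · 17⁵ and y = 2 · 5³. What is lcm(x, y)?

max exponent per prime: 2 · 5³ · 13⁴ · 17⁵ = 10138133944250

10138133944250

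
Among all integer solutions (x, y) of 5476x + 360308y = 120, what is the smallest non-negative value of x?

Euclid: 360308 = 65·5476 + 4368; 5476 = 1·4368 + 1108; 4368 = 3·1108 + 1044; 1108 = 1·1044 + 64; 1044 = 16·64 + 20; 64 = 3·20 + 4; 20 = 5·4 + 0 → gcd = 4; 120 = 4·30.
Back-substitution yields 5476·(16910) + 360308·(-257) = 4, so one solution is x = 16910·30 = 507300, y = -257·30 = -7710.
Solutions in x differ by 360308/4 = 90077; the one in [0, 90077) is 507300 mod 90077 = 56915.

56915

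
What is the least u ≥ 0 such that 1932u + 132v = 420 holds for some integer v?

gcd(1932, 132) = 12 (Euclid: 1932 = 14·132 + 84; 132 = 1·84 + 48; 84 = 1·48 + 36; 48 = 1·36 + 12; 36 = 3·12 + 0), and 12 | 420.
Extended Euclid: 1932·(-3) + 132·(44) = 12. Scale by 35: u₀ = -105.
General solution u = u₀ + 11t; reducing mod 11 gives u = 5 (and v = -70).

5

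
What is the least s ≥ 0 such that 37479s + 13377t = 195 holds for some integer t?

237

gcd(37479, 13377) = 39 (Euclid: 37479 = 2·13377 + 10725; 13377 = 1·10725 + 2652; 10725 = 4·2652 + 117; 2652 = 22·117 + 78; 117 = 1·78 + 39; 78 = 2·39 + 0), and 39 | 195.
Extended Euclid: 37479·(116) + 13377·(-325) = 39. Scale by 5: s₀ = 580.
General solution s = s₀ + 343k; reducing mod 343 gives s = 237 (and t = -664).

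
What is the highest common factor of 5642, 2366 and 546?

5642 = 2 · 7 · 13 · 31; 2366 = 2 · 7 · 13²; 546 = 2 · 3 · 7 · 13
gcd takes min exponent of each prime: 2 · 7 · 13 = 182

182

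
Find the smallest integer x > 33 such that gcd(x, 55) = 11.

55 = 11·5. Any x with gcd(x, 55) = 11 is a multiple of 11, say 11s, with s coprime to 5.
Need s > 33/11, so s ≥ 4. First s ≥ 4 with gcd(s, 5) = 1 is s = 4. Thus x = 11·4 = 44.

44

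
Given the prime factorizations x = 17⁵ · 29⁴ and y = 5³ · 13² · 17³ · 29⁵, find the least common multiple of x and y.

max exponent per prime: 5³ · 13² · 17⁵ · 29⁵ = 615221230510264625

615221230510264625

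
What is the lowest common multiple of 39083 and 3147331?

53504627

gcd first: 3147331 = 80·39083 + 20691; 39083 = 1·20691 + 18392; 20691 = 1·18392 + 2299; 18392 = 8·2299 + 0 → gcd = 2299
lcm = 39083·3147331/gcd = 123007137473/2299 = 53504627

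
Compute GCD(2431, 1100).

11

2431 = 11 · 13 · 17
1100 = 2² · 5² · 11
Common: 11 = 11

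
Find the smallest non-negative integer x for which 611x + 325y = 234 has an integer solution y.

19

Reduce mod 325: 611x ≡ 234 (mod 325). With g = gcd(611, 325) = 13 dividing 234, divide through: 47x ≡ 18 (mod 25).
Since gcd(47, 25) = 1, x ≡ 18·(47)⁻¹ ≡ 19 (mod 25). Smallest non-negative: 19.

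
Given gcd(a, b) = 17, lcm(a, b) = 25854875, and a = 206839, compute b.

a·b = gcd·lcm = 17·25854875 = 439532875, so b = 439532875/206839 = 2125.

2125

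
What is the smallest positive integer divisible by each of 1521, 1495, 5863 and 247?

1498846635

lcm(1521, 1495) = 1521·1495/gcd = 2273895/13 = 174915
lcm(174915, 5863) = 174915·5863/gcd = 1025526645/13 = 78886665
lcm(78886665, 247) = 78886665·247/gcd = 19485006255/13 = 1498846635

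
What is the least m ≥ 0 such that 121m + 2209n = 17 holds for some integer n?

1059

Euclid: 2209 = 18·121 + 31; 121 = 3·31 + 28; 31 = 1·28 + 3; 28 = 9·3 + 1; 3 = 3·1 + 0 → gcd = 1; 17 = 1·17.
Back-substitution yields 121·(712) + 2209·(-39) = 1, so one solution is m = 712·17 = 12104, n = -39·17 = -663.
Solutions in m differ by 2209/1 = 2209; the one in [0, 2209) is 12104 mod 2209 = 1059.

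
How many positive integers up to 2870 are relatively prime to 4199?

4199 = 13·17·19. Inclusion–exclusion on these primes:
2870 − ⌊2870/13⌋ − ⌊2870/17⌋ − ⌊2870/19⌋ + ⌊2870/221⌋ + ⌊2870/247⌋ + ⌊2870/323⌋ − ⌊2870/4199⌋ = 2362

2362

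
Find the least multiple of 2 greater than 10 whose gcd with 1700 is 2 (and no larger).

1700 = 2·850. Any t with gcd(t, 1700) = 2 is a multiple of 2, say 2s, with s coprime to 850.
Need s > 10/2, so s ≥ 6. First s ≥ 6 with gcd(s, 850) = 1 is s = 7. Thus t = 2·7 = 14.

14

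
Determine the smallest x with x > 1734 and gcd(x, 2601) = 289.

2023

Multiples of 289 above 1734: 289·7, 289·8, … . Need the cofactor coprime to 2601/289 = 9.
Checking s = 7, 8, … the first with gcd(s, 9) = 1 is s = 7, giving 2023.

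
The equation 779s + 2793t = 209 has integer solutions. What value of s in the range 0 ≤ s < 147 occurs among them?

Euclid: 2793 = 3·779 + 456; 779 = 1·456 + 323; 456 = 1·323 + 133; 323 = 2·133 + 57; 133 = 2·57 + 19; 57 = 3·19 + 0 → gcd = 19; 209 = 19·11.
Back-substitution yields 779·(-43) + 2793·(12) = 19, so one solution is s = -43·11 = -473, t = 12·11 = 132.
Solutions in s differ by 2793/19 = 147; the one in [0, 147) is -473 mod 147 = 115.

115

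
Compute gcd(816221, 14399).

Euclid: 816221 = 56·14399 + 9877; 14399 = 1·9877 + 4522; 9877 = 2·4522 + 833; 4522 = 5·833 + 357; 833 = 2·357 + 119; 357 = 3·119 + 0. Last nonzero remainder: 119.

119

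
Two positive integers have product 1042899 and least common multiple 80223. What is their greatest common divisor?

13

gcd·lcm = product, so gcd = 1042899/80223 = 13.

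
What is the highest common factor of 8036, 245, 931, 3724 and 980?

49

gcd(8036, 245): 8036 = 32·245 + 196; 245 = 1·196 + 49; 196 = 4·49 + 0 → 49
gcd(49, 931): 931 = 19·49 + 0 → 49
gcd(49, 3724): 3724 = 76·49 + 0 → 49
gcd(49, 980): 980 = 20·49 + 0 → 49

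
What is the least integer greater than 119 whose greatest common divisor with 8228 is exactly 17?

Multiples of 17 above 119: 17·8, 17·9, … . Need the cofactor coprime to 8228/17 = 484.
Checking s = 8, 9, … the first with gcd(s, 484) = 1 is s = 9, giving 153.

153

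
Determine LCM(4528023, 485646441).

4528023 = 3 · 19² · 37 · 113; 485646441 = 3 · 7 · 19² · 29 · 47²
max exponents: 3 · 7 · 19² · 29 · 37 · 47² · 113 = 2030487769821

2030487769821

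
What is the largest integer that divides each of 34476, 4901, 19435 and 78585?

gcd(34476, 4901): 34476 = 7·4901 + 169; 4901 = 29·169 + 0 → 169
gcd(169, 19435): 19435 = 115·169 + 0 → 169
gcd(169, 78585): 78585 = 465·169 + 0 → 169

169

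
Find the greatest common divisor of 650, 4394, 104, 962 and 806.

gcd(650, 4394): 4394 = 6·650 + 494; 650 = 1·494 + 156; 494 = 3·156 + 26; 156 = 6·26 + 0 → 26
gcd(26, 104): 104 = 4·26 + 0 → 26
gcd(26, 962): 962 = 37·26 + 0 → 26
gcd(26, 806): 806 = 31·26 + 0 → 26

26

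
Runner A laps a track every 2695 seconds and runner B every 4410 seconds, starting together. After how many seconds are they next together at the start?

gcd first: 4410 = 1·2695 + 1715; 2695 = 1·1715 + 980; 1715 = 1·980 + 735; 980 = 1·735 + 245; 735 = 3·245 + 0 → gcd = 245
lcm = 2695·4410/gcd = 11884950/245 = 48510

48510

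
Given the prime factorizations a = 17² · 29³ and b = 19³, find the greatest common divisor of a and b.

min exponent per shared prime: (none) = 1

1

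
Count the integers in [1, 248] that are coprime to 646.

646 = 2·17·19. Inclusion–exclusion on these primes:
248 − ⌊248/2⌋ − ⌊248/17⌋ − ⌊248/19⌋ + ⌊248/34⌋ + ⌊248/38⌋ + ⌊248/323⌋ − ⌊248/646⌋ = 110

110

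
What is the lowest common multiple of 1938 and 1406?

1938 = 2 · 3 · 17 · 19; 1406 = 2 · 19 · 37
max exponents: 2 · 3 · 17 · 19 · 37 = 71706

71706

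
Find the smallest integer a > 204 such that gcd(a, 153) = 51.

255

gcd(a, 153) = 51 forces 51 | a; write a = 51s. Then gcd(51s, 51·3) = 51·gcd(s, 3), so need gcd(s, 3) = 1.
51s > 204 gives s ≥ 5. The least s ≥ 5 coprime to 3 is 5, so a = 51·5 = 255.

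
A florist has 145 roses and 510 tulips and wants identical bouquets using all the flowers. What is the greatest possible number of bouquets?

145 = 5 · 29
510 = 2 · 3 · 5 · 17
Common: 5 = 5

5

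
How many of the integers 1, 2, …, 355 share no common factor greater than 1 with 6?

Prime factors of 6: 2, 3. Count integers ≤ 355 divisible by none of them.
By inclusion–exclusion: 355 − ⌊355/2⌋ − ⌊355/3⌋ + ⌊355/6⌋ = 119.

119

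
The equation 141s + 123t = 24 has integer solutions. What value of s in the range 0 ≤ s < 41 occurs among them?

15

Euclid: 141 = 1·123 + 18; 123 = 6·18 + 15; 18 = 1·15 + 3; 15 = 5·3 + 0 → gcd = 3; 24 = 3·8.
Back-substitution yields 141·(7) + 123·(-8) = 3, so one solution is s = 7·8 = 56, t = -8·8 = -64.
Solutions in s differ by 123/3 = 41; the one in [0, 41) is 56 mod 41 = 15.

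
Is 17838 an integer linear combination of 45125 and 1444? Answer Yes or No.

By Bézout, 45125x − 1444y = 17838 has integer solutions iff gcd(45125, 1444) | 17838.
Euclid: 45125 = 31·1444 + 361; 1444 = 4·361 + 0. gcd = 361; 17838 mod 361 = 149. No.

No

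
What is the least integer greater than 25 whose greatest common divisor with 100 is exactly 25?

75

100 = 25·4. Any m with gcd(m, 100) = 25 is a multiple of 25, say 25s, with s coprime to 4.
Need s > 25/25, so s ≥ 2. First s ≥ 2 with gcd(s, 4) = 1 is s = 3. Thus m = 25·3 = 75.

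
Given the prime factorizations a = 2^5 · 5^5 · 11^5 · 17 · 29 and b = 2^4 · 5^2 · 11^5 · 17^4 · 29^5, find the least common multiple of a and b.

27589834847172607900000

max exponent per prime: 2^5 · 5^5 · 11^5 · 17^4 · 29^5 = 27589834847172607900000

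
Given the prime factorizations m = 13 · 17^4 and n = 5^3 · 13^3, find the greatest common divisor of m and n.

min exponent per shared prime: 13 = 13

13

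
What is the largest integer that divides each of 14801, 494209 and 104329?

361

gcd(14801, 494209): 494209 = 33·14801 + 5776; 14801 = 2·5776 + 3249; 5776 = 1·3249 + 2527; 3249 = 1·2527 + 722; 2527 = 3·722 + 361; 722 = 2·361 + 0 → 361
gcd(361, 104329): 104329 = 289·361 + 0 → 361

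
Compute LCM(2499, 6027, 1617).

2499 = 3 · 7² · 17; 6027 = 3 · 7² · 41; 1617 = 3 · 7² · 11
lcm takes max exponent of each prime: 3 · 7² · 11 · 17 · 41 = 1127049

1127049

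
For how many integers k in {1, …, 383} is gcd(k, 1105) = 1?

Prime factors of 1105: 5, 13, 17. Count integers ≤ 383 divisible by none of them.
By inclusion–exclusion: 383 − ⌊383/5⌋ − ⌊383/13⌋ − ⌊383/17⌋ + ⌊383/65⌋ + ⌊383/85⌋ + ⌊383/221⌋ − ⌊383/1105⌋ = 266.

266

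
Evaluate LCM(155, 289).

44795

gcd first: 289 = 1·155 + 134; 155 = 1·134 + 21; 134 = 6·21 + 8; 21 = 2·8 + 5; 8 = 1·5 + 3; 5 = 1·3 + 2; 3 = 1·2 + 1; 2 = 2·1 + 0 → gcd = 1
lcm = 155·289/gcd = 44795/1 = 44795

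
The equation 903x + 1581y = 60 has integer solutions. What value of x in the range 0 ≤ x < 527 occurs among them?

Reduce mod 1581: 903x ≡ 60 (mod 1581). With g = gcd(903, 1581) = 3 dividing 60, divide through: 301x ≡ 20 (mod 527).
Since gcd(301, 527) = 1, x ≡ 20·(301)⁻¹ ≡ 387 (mod 527). Smallest non-negative: 387.

387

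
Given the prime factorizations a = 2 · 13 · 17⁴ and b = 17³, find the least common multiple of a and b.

2171546

max exponent per prime: 2 · 13 · 17⁴ = 2171546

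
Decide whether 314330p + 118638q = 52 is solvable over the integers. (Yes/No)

gcd(314330, 118638): 314330 = 2·118638 + 77054; 118638 = 1·77054 + 41584; 77054 = 1·41584 + 35470; 41584 = 1·35470 + 6114; 35470 = 5·6114 + 4900; 6114 = 1·4900 + 1214; 4900 = 4·1214 + 44; 1214 = 27·44 + 26; 44 = 1·26 + 18; 26 = 1·18 + 8; 18 = 2·8 + 2; 8 = 4·2 + 0 → 2
2 divides 52, so a solution exists.

Yes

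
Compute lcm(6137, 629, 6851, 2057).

11072565647

6137 = 17 · 19²; 629 = 17 · 37; 6851 = 13 · 17 · 31; 2057 = 11² · 17
lcm takes max exponent of each prime: 11² · 13 · 17 · 19² · 31 · 37 = 11072565647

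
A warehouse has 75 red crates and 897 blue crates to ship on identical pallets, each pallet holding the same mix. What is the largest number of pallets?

Euclid: 897 = 11·75 + 72; 75 = 1·72 + 3; 72 = 24·3 + 0. Last nonzero remainder: 3.

3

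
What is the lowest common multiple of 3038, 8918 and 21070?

59438470

3038 = 2 · 7² · 31; 8918 = 2 · 7³ · 13; 21070 = 2 · 5 · 7² · 43
lcm takes max exponent of each prime: 2 · 5 · 7³ · 13 · 31 · 43 = 59438470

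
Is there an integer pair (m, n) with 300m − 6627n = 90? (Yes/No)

Yes

By Bézout, 300m − 6627n = 90 has integer solutions iff gcd(300, 6627) | 90.
Euclid: 6627 = 22·300 + 27; 300 = 11·27 + 3; 27 = 9·3 + 0. gcd = 3; 90 mod 3 = 0. Yes.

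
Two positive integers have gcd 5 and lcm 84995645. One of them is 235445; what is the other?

Using pq = gcd(p,q)·lcm(p,q) = 5·84995645 = 424978225, we get q = 424978225/235445 = 1805.

1805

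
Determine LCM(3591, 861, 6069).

42549759

lcm(3591, 861) = 3591·861/gcd = 3091851/21 = 147231
lcm(147231, 6069) = 147231·6069/gcd = 893544939/21 = 42549759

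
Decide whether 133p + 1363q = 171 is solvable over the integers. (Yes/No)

Yes

gcd(133, 1363): 1363 = 10·133 + 33; 133 = 4·33 + 1; 33 = 33·1 + 0 → 1
1 divides 171, so a solution exists.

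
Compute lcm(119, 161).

2737

119 = 7 · 17; 161 = 7 · 23
max exponents: 7 · 17 · 23 = 2737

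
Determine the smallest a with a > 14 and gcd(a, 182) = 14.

gcd(a, 182) = 14 forces 14 | a; write a = 14s. Then gcd(14s, 14·13) = 14·gcd(s, 13), so need gcd(s, 13) = 1.
14s > 14 gives s ≥ 2. The least s ≥ 2 coprime to 13 is 2, so a = 14·2 = 28.

28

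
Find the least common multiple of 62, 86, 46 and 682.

62 = 2 · 31; 86 = 2 · 43; 46 = 2 · 23; 682 = 2 · 11 · 31
lcm takes max exponent of each prime: 2 · 11 · 23 · 31 · 43 = 674498

674498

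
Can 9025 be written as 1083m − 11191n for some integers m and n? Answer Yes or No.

By Bézout, 1083m − 11191n = 9025 has integer solutions iff gcd(1083, 11191) | 9025.
Euclid: 11191 = 10·1083 + 361; 1083 = 3·361 + 0. gcd = 361; 9025 mod 361 = 0. Yes.

Yes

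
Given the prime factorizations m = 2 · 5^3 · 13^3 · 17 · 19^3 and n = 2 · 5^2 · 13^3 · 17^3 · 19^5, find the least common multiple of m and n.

max exponent per prime: 2 · 5^3 · 13^3 · 17^3 · 19^5 = 6681667107059750

6681667107059750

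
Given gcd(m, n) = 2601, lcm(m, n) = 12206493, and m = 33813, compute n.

938961

m·n = gcd·lcm = 2601·12206493 = 31749088293, so n = 31749088293/33813 = 938961.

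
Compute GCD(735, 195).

735 = 3 · 5 · 7²
195 = 3 · 5 · 13
Common: 3 · 5 = 15

15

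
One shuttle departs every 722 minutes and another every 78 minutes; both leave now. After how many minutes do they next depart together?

722 = 2 · 19²; 78 = 2 · 3 · 13
max exponents: 2 · 3 · 13 · 19² = 28158

28158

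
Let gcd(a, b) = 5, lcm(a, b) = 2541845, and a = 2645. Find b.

4805

a·b = gcd·lcm = 5·2541845 = 12709225, so b = 12709225/2645 = 4805.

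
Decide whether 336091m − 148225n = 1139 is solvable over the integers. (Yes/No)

No

By Bézout, 336091m − 148225n = 1139 has integer solutions iff gcd(336091, 148225) | 1139.
Euclid: 336091 = 2·148225 + 39641; 148225 = 3·39641 + 29302; 39641 = 1·29302 + 10339; 29302 = 2·10339 + 8624; 10339 = 1·8624 + 1715; 8624 = 5·1715 + 49; 1715 = 35·49 + 0. gcd = 49; 1139 mod 49 = 12. No.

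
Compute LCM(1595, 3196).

5097620

1595 = 5 · 11 · 29; 3196 = 2² · 17 · 47
max exponents: 2² · 5 · 11 · 17 · 29 · 47 = 5097620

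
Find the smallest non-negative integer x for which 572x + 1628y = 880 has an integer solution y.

30

Euclid: 1628 = 2·572 + 484; 572 = 1·484 + 88; 484 = 5·88 + 44; 88 = 2·44 + 0 → gcd = 44; 880 = 44·20.
Back-substitution yields 572·(-17) + 1628·(6) = 44, so one solution is x = -17·20 = -340, y = 6·20 = 120.
Solutions in x differ by 1628/44 = 37; the one in [0, 37) is -340 mod 37 = 30.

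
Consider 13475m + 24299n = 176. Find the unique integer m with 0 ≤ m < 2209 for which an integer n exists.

1760

gcd(13475, 24299) = 11 (Euclid: 24299 = 1·13475 + 10824; 13475 = 1·10824 + 2651; 10824 = 4·2651 + 220; 2651 = 12·220 + 11; 220 = 20·11 + 0), and 11 | 176.
Extended Euclid: 13475·(110) + 24299·(-61) = 11. Scale by 16: m₀ = 1760.
General solution m = m₀ + 2209t; reducing mod 2209 gives m = 1760 (and n = -976).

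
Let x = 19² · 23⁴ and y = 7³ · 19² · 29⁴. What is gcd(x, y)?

min exponent per shared prime: 19² = 361

361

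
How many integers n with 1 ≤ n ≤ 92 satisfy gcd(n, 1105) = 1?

64

Prime factors of 1105: 5, 13, 17. Count integers ≤ 92 divisible by none of them.
By inclusion–exclusion: 92 − ⌊92/5⌋ − ⌊92/13⌋ − ⌊92/17⌋ + ⌊92/65⌋ + ⌊92/85⌋ + ⌊92/221⌋ − ⌊92/1105⌋ = 64.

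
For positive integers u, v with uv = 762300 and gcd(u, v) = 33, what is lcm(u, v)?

23100

gcd·lcm = product, so lcm = 762300/33 = 23100.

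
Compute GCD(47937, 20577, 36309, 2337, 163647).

57

gcd(47937, 20577): 47937 = 2·20577 + 6783; 20577 = 3·6783 + 228; 6783 = 29·228 + 171; 228 = 1·171 + 57; 171 = 3·57 + 0 → 57
gcd(57, 36309): 36309 = 637·57 + 0 → 57
gcd(57, 2337): 2337 = 41·57 + 0 → 57
gcd(57, 163647): 163647 = 2871·57 + 0 → 57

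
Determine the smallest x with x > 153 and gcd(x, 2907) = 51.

204

2907 = 51·57. Any x with gcd(x, 2907) = 51 is a multiple of 51, say 51s, with s coprime to 57.
Need s > 153/51, so s ≥ 4. First s ≥ 4 with gcd(s, 57) = 1 is s = 4. Thus x = 51·4 = 204.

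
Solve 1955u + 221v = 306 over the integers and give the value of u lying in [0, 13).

4

Euclid: 1955 = 8·221 + 187; 221 = 1·187 + 34; 187 = 5·34 + 17; 34 = 2·17 + 0 → gcd = 17; 306 = 17·18.
Back-substitution yields 1955·(6) + 221·(-53) = 17, so one solution is u = 6·18 = 108, v = -53·18 = -954.
Solutions in u differ by 221/17 = 13; the one in [0, 13) is 108 mod 13 = 4.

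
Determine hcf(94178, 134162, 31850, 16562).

94178 = 2 · 7² · 31²; 134162 = 2 · 7² · 37²; 31850 = 2 · 5² · 7² · 13; 16562 = 2 · 7² · 13²
gcd takes min exponent of each prime: 2 · 7² = 98

98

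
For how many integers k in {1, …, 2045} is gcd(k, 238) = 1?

826

238 = 2·7·17. Inclusion–exclusion on these primes:
2045 − ⌊2045/2⌋ − ⌊2045/7⌋ − ⌊2045/17⌋ + ⌊2045/14⌋ + ⌊2045/34⌋ + ⌊2045/119⌋ − ⌊2045/238⌋ = 826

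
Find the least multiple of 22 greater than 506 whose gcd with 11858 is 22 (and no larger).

Multiples of 22 above 506: 22·24, 22·25, … . Need the cofactor coprime to 11858/22 = 539.
Checking s = 24, 25, … the first with gcd(s, 539) = 1 is s = 24, giving 528.

528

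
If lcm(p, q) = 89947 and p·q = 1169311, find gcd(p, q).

13

From gcd × lcm = pq: gcd = 1169311 / 89947 = 13.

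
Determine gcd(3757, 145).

1

3757 = 13 · 17²
145 = 5 · 29
Common: 1 = 1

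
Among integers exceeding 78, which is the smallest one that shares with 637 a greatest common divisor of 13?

gcd(m, 637) = 13 forces 13 | m; write m = 13s. Then gcd(13s, 13·49) = 13·gcd(s, 49), so need gcd(s, 49) = 1.
13s > 78 gives s ≥ 7. The least s ≥ 7 coprime to 49 is 8, so m = 13·8 = 104.

104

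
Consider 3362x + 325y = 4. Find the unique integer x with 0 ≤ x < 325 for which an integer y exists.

267

gcd(3362, 325) = 1 (Euclid: 3362 = 10·325 + 112; 325 = 2·112 + 101; 112 = 1·101 + 11; 101 = 9·11 + 2; 11 = 5·2 + 1; 2 = 2·1 + 0), and 1 | 4.
Extended Euclid: 3362·(148) + 325·(-1531) = 1. Scale by 4: x₀ = 592.
General solution x = x₀ + 325t; reducing mod 325 gives x = 267 (and y = -2762).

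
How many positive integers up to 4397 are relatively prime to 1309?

3225

Prime factors of 1309: 7, 11, 17. Count integers ≤ 4397 divisible by none of them.
By inclusion–exclusion: 4397 − ⌊4397/7⌋ − ⌊4397/11⌋ − ⌊4397/17⌋ + ⌊4397/77⌋ + ⌊4397/119⌋ + ⌊4397/187⌋ − ⌊4397/1309⌋ = 3225.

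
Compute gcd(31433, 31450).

31433 = 17 · 43²
31450 = 2 · 5² · 17 · 37
Common: 17 = 17

17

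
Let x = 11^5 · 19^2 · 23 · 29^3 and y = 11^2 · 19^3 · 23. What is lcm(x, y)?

619649435462123

max exponent per prime: 11^5 · 19^3 · 23 · 29^3 = 619649435462123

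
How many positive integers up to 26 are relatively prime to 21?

Prime factors of 21: 3, 7. Count integers ≤ 26 divisible by none of them.
By inclusion–exclusion: 26 − ⌊26/3⌋ − ⌊26/7⌋ + ⌊26/21⌋ = 16.

16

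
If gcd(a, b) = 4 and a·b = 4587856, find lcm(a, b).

Since gcd(a,b)·lcm(a,b) = ab, lcm = 4587856/4 = 1146964.

1146964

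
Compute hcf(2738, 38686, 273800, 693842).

2

gcd(2738, 38686): 38686 = 14·2738 + 354; 2738 = 7·354 + 260; 354 = 1·260 + 94; 260 = 2·94 + 72; 94 = 1·72 + 22; 72 = 3·22 + 6; 22 = 3·6 + 4; 6 = 1·4 + 2; 4 = 2·2 + 0 → 2
gcd(2, 273800): 273800 = 136900·2 + 0 → 2
gcd(2, 693842): 693842 = 346921·2 + 0 → 2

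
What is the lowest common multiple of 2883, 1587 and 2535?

2883 = 3 · 31²; 1587 = 3 · 23²; 2535 = 3 · 5 · 13²
lcm takes max exponent of each prime: 3 · 5 · 13² · 23² · 31² = 1288715415

1288715415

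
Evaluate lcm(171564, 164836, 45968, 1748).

2483421154032

lcm(171564, 164836) = 171564·164836/gcd = 28279923504/3364 = 8406636
lcm(8406636, 45968) = 8406636·45968/gcd = 386436243648/68 = 5682885936
lcm(5682885936, 1748) = 5682885936·1748/gcd = 9933684616128/4 = 2483421154032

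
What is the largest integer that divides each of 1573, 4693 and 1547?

gcd(1573, 4693): 4693 = 2·1573 + 1547; 1573 = 1·1547 + 26; 1547 = 59·26 + 13; 26 = 2·13 + 0 → 13
gcd(13, 1547): 1547 = 119·13 + 0 → 13

13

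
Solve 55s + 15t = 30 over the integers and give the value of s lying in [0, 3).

0

gcd(55, 15) = 5 (Euclid: 55 = 3·15 + 10; 15 = 1·10 + 5; 10 = 2·5 + 0), and 5 | 30.
Extended Euclid: 55·(-1) + 15·(4) = 5. Scale by 6: s₀ = -6.
General solution s = s₀ + 3k; reducing mod 3 gives s = 0 (and t = 2).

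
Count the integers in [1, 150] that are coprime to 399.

82

399 = 3·7·19. Inclusion–exclusion on these primes:
150 − ⌊150/3⌋ − ⌊150/7⌋ − ⌊150/19⌋ + ⌊150/21⌋ + ⌊150/57⌋ + ⌊150/133⌋ − ⌊150/399⌋ = 82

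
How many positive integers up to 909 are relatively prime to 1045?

628

1045 = 5·11·19. Inclusion–exclusion on these primes:
909 − ⌊909/5⌋ − ⌊909/11⌋ − ⌊909/19⌋ + ⌊909/55⌋ + ⌊909/95⌋ + ⌊909/209⌋ − ⌊909/1045⌋ = 628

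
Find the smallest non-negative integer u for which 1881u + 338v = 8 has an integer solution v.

Euclid: 1881 = 5·338 + 191; 338 = 1·191 + 147; 191 = 1·147 + 44; 147 = 3·44 + 15; 44 = 2·15 + 14; 15 = 1·14 + 1; 14 = 14·1 + 0 → gcd = 1; 8 = 1·8.
Back-substitution yields 1881·(-23) + 338·(128) = 1, so one solution is u = -23·8 = -184, v = 128·8 = 1024.
Solutions in u differ by 338/1 = 338; the one in [0, 338) is -184 mod 338 = 154.

154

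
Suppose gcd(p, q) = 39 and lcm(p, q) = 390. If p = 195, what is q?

78

p·q = gcd·lcm = 39·390 = 15210, so q = 15210/195 = 78.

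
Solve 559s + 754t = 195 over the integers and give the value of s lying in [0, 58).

Euclid: 754 = 1·559 + 195; 559 = 2·195 + 169; 195 = 1·169 + 26; 169 = 6·26 + 13; 26 = 2·13 + 0 → gcd = 13; 195 = 13·15.
Back-substitution yields 559·(27) + 754·(-20) = 13, so one solution is s = 27·15 = 405, t = -20·15 = -300.
Solutions in s differ by 754/13 = 58; the one in [0, 58) is 405 mod 58 = 57.

57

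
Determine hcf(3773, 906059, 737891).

539

gcd(3773, 906059): 906059 = 240·3773 + 539; 3773 = 7·539 + 0 → 539
gcd(539, 737891): 737891 = 1369·539 + 0 → 539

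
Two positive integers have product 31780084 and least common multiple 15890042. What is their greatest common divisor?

From gcd × lcm = mn: gcd = 31780084 / 15890042 = 2.

2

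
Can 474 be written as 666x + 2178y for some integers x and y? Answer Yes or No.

No

gcd(666, 2178): 2178 = 3·666 + 180; 666 = 3·180 + 126; 180 = 1·126 + 54; 126 = 2·54 + 18; 54 = 3·18 + 0 → 18
18 does not divide 474, so a solution does not exist.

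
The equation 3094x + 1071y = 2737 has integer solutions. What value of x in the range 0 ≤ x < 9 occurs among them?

Euclid: 3094 = 2·1071 + 952; 1071 = 1·952 + 119; 952 = 8·119 + 0 → gcd = 119; 2737 = 119·23.
Back-substitution yields 3094·(-1) + 1071·(3) = 119, so one solution is x = -1·23 = -23, y = 3·23 = 69.
Solutions in x differ by 1071/119 = 9; the one in [0, 9) is -23 mod 9 = 4.

4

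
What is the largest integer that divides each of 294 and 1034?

294 = 2 · 3 · 7²
1034 = 2 · 11 · 47
Common: 2 = 2

2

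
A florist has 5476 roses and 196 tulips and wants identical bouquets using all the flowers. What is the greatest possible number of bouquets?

4

Euclid: 5476 = 27·196 + 184; 196 = 1·184 + 12; 184 = 15·12 + 4; 12 = 3·4 + 0. Last nonzero remainder: 4.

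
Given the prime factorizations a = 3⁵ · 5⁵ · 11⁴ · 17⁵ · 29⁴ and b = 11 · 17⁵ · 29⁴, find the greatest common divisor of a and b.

11046616666987

min exponent per shared prime: 11 · 17⁵ · 29⁴ = 11046616666987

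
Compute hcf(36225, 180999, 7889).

gcd(36225, 180999): 180999 = 4·36225 + 36099; 36225 = 1·36099 + 126; 36099 = 286·126 + 63; 126 = 2·63 + 0 → 63
gcd(63, 7889): 7889 = 125·63 + 14; 63 = 4·14 + 7; 14 = 2·7 + 0 → 7

7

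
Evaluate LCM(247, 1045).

gcd first: 1045 = 4·247 + 57; 247 = 4·57 + 19; 57 = 3·19 + 0 → gcd = 19
lcm = 247·1045/gcd = 258115/19 = 13585

13585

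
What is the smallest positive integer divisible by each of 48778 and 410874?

gcd first: 410874 = 8·48778 + 20650; 48778 = 2·20650 + 7478; 20650 = 2·7478 + 5694; 7478 = 1·5694 + 1784; 5694 = 3·1784 + 342; 1784 = 5·342 + 74; 342 = 4·74 + 46; 74 = 1·46 + 28; 46 = 1·28 + 18; 28 = 1·18 + 10; 18 = 1·10 + 8; 10 = 1·8 + 2; 8 = 4·2 + 0 → gcd = 2
lcm = 48778·410874/gcd = 20041611972/2 = 10020805986

10020805986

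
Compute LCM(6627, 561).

gcd first: 6627 = 11·561 + 456; 561 = 1·456 + 105; 456 = 4·105 + 36; 105 = 2·36 + 33; 36 = 1·33 + 3; 33 = 11·3 + 0 → gcd = 3
lcm = 6627·561/gcd = 3717747/3 = 1239249

1239249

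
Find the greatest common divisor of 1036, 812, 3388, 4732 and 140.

1036 = 2² · 7 · 37; 812 = 2² · 7 · 29; 3388 = 2² · 7 · 11²; 4732 = 2² · 7 · 13²; 140 = 2² · 5 · 7
gcd takes min exponent of each prime: 2² · 7 = 28

28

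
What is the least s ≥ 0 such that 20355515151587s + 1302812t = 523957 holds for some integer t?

Euclid: 20355515151587 = 15624292·1302812 + 42483; 1302812 = 30·42483 + 28322; 42483 = 1·28322 + 14161; 28322 = 2·14161 + 0 → gcd = 14161; 523957 = 14161·37.
Back-substitution yields 20355515151587·(31) + 1302812·(-484353053) = 14161, so one solution is s = 31·37 = 1147, t = -484353053·37 = -17921062961.
Solutions in s differ by 1302812/14161 = 92; the one in [0, 92) is 1147 mod 92 = 43.

43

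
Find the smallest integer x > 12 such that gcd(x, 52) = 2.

14

52 = 2·26. Any x with gcd(x, 52) = 2 is a multiple of 2, say 2s, with s coprime to 26.
Need s > 12/2, so s ≥ 7. First s ≥ 7 with gcd(s, 26) = 1 is s = 7. Thus x = 2·7 = 14.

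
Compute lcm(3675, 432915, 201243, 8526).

3675 = 3 · 5² · 7²; 432915 = 3 · 5 · 7² · 19 · 31; 201243 = 3 · 7² · 37²; 8526 = 2 · 3 · 7² · 29
lcm takes max exponent of each prime: 2 · 3 · 5² · 7² · 19 · 29 · 31 · 37² = 171871584150

171871584150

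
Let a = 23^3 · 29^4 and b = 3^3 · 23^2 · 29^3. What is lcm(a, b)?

max exponent per prime: 3^3 · 23^3 · 29^4 = 232348174029

232348174029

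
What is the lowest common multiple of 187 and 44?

748

gcd first: 187 = 4·44 + 11; 44 = 4·11 + 0 → gcd = 11
lcm = 187·44/gcd = 8228/11 = 748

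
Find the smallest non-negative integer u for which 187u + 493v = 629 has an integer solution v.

Reduce mod 493: 187u ≡ 629 (mod 493). With g = gcd(187, 493) = 17 dividing 629, divide through: 11u ≡ 37 (mod 29).
Since gcd(11, 29) = 1, u ≡ 37·(11)⁻¹ ≡ 6 (mod 29). Smallest non-negative: 6.

6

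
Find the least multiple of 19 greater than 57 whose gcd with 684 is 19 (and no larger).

95

gcd(m, 684) = 19 forces 19 | m; write m = 19s. Then gcd(19s, 19·36) = 19·gcd(s, 36), so need gcd(s, 36) = 1.
19s > 57 gives s ≥ 4. The least s ≥ 4 coprime to 36 is 5, so m = 19·5 = 95.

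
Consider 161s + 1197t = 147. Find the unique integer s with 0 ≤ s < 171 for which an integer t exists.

105

Euclid: 1197 = 7·161 + 70; 161 = 2·70 + 21; 70 = 3·21 + 7; 21 = 3·7 + 0 → gcd = 7; 147 = 7·21.
Back-substitution yields 161·(-52) + 1197·(7) = 7, so one solution is s = -52·21 = -1092, t = 7·21 = 147.
Solutions in s differ by 1197/7 = 171; the one in [0, 171) is -1092 mod 171 = 105.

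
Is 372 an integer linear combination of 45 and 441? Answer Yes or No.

By Bézout, 45p − 441q = 372 has integer solutions iff gcd(45, 441) | 372.
Euclid: 441 = 9·45 + 36; 45 = 1·36 + 9; 36 = 4·9 + 0. gcd = 9; 372 mod 9 = 3. No.

No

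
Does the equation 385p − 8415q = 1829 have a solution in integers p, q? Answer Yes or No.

No

By Bézout, 385p − 8415q = 1829 has integer solutions iff gcd(385, 8415) | 1829.
Euclid: 8415 = 21·385 + 330; 385 = 1·330 + 55; 330 = 6·55 + 0. gcd = 55; 1829 mod 55 = 14. No.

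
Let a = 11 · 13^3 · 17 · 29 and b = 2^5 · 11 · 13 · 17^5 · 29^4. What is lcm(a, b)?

max exponent per prime: 2^5 · 11 · 13^3 · 17^5 · 29^4 = 776621338155854048

776621338155854048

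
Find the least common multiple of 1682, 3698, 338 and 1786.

469354586506

1682 = 2 · 29²; 3698 = 2 · 43²; 338 = 2 · 13²; 1786 = 2 · 19 · 47
lcm takes max exponent of each prime: 2 · 13² · 19 · 29² · 43² · 47 = 469354586506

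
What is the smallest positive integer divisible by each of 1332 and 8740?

1332 = 2² · 3² · 37; 8740 = 2² · 5 · 19 · 23
max exponents: 2² · 3² · 5 · 19 · 23 · 37 = 2910420

2910420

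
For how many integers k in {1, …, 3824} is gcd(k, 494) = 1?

1672

Prime factors of 494: 2, 13, 19. Count integers ≤ 3824 divisible by none of them.
By inclusion–exclusion: 3824 − ⌊3824/2⌋ − ⌊3824/13⌋ − ⌊3824/19⌋ + ⌊3824/26⌋ + ⌊3824/38⌋ + ⌊3824/247⌋ − ⌊3824/494⌋ = 1672.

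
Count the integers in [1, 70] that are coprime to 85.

52

85 = 5·17. Inclusion–exclusion on these primes:
70 − ⌊70/5⌋ − ⌊70/17⌋ + ⌊70/85⌋ = 52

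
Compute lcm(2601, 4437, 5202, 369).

2601 = 3² · 17²; 4437 = 3² · 17 · 29; 5202 = 2 · 3² · 17²; 369 = 3² · 41
lcm takes max exponent of each prime: 2 · 3² · 17² · 29 · 41 = 6185178

6185178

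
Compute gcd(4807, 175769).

209

4807 = 11 · 19 · 23
175769 = 11 · 19 · 29²
Common: 11 · 19 = 209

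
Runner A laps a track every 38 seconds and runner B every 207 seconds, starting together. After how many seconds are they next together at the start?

38 = 2 · 19; 207 = 3² · 23
max exponents: 2 · 3² · 19 · 23 = 7866

7866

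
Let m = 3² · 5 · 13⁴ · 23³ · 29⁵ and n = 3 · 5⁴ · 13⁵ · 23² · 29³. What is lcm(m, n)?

521210055585986544375

max exponent per prime: 3² · 5⁴ · 13⁵ · 23³ · 29⁵ = 521210055585986544375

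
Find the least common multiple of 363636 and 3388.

43999956

363636 = 2² · 3³ · 7 · 13 · 37; 3388 = 2² · 7 · 11²
max exponents: 2² · 3³ · 7 · 11² · 13 · 37 = 43999956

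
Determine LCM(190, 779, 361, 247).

1924130

190 = 2 · 5 · 19; 779 = 19 · 41; 361 = 19²; 247 = 13 · 19
lcm takes max exponent of each prime: 2 · 5 · 13 · 19² · 41 = 1924130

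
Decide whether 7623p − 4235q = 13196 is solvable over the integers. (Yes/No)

No

gcd(7623, 4235): 7623 = 1·4235 + 3388; 4235 = 1·3388 + 847; 3388 = 4·847 + 0 → 847
847 does not divide 13196, so a solution does not exist.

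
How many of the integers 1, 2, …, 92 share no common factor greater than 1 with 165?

45

Prime factors of 165: 3, 5, 11. Count integers ≤ 92 divisible by none of them.
By inclusion–exclusion: 92 − ⌊92/3⌋ − ⌊92/5⌋ − ⌊92/11⌋ + ⌊92/15⌋ + ⌊92/33⌋ + ⌊92/55⌋ − ⌊92/165⌋ = 45.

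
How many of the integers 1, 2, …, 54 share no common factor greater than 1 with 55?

40

Prime factors of 55: 5, 11. Count integers ≤ 54 divisible by none of them.
By inclusion–exclusion: 54 − ⌊54/5⌋ − ⌊54/11⌋ + ⌊54/55⌋ = 40.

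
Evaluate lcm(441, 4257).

gcd first: 4257 = 9·441 + 288; 441 = 1·288 + 153; 288 = 1·153 + 135; 153 = 1·135 + 18; 135 = 7·18 + 9; 18 = 2·9 + 0 → gcd = 9
lcm = 441·4257/gcd = 1877337/9 = 208593

208593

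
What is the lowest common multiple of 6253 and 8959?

56020627

gcd first: 8959 = 1·6253 + 2706; 6253 = 2·2706 + 841; 2706 = 3·841 + 183; 841 = 4·183 + 109; 183 = 1·109 + 74; 109 = 1·74 + 35; 74 = 2·35 + 4; 35 = 8·4 + 3; 4 = 1·3 + 1; 3 = 3·1 + 0 → gcd = 1
lcm = 6253·8959/gcd = 56020627/1 = 56020627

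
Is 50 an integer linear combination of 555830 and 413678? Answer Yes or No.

By Bézout, 555830s − 413678t = 50 has integer solutions iff gcd(555830, 413678) | 50.
Euclid: 555830 = 1·413678 + 142152; 413678 = 2·142152 + 129374; 142152 = 1·129374 + 12778; 129374 = 10·12778 + 1594; 12778 = 8·1594 + 26; 1594 = 61·26 + 8; 26 = 3·8 + 2; 8 = 4·2 + 0. gcd = 2; 50 mod 2 = 0. Yes.

Yes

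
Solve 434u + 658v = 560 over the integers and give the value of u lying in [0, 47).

21

gcd(434, 658) = 14 (Euclid: 658 = 1·434 + 224; 434 = 1·224 + 210; 224 = 1·210 + 14; 210 = 15·14 + 0), and 14 | 560.
Extended Euclid: 434·(-3) + 658·(2) = 14. Scale by 40: u₀ = -120.
General solution u = u₀ + 47t; reducing mod 47 gives u = 21 (and v = -13).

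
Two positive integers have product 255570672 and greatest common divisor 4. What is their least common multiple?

gcd·lcm = product, so lcm = 255570672/4 = 63892668.

63892668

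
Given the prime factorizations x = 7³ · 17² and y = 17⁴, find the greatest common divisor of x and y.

min exponent per shared prime: 17² = 289

289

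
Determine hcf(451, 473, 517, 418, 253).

gcd(451, 473): 473 = 1·451 + 22; 451 = 20·22 + 11; 22 = 2·11 + 0 → 11
gcd(11, 517): 517 = 47·11 + 0 → 11
gcd(11, 418): 418 = 38·11 + 0 → 11
gcd(11, 253): 253 = 23·11 + 0 → 11

11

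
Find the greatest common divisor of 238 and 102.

34

238 = 2 · 7 · 17
102 = 2 · 3 · 17
Common: 2 · 17 = 34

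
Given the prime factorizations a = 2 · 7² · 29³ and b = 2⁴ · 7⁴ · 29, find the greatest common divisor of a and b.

2842

min exponent per shared prime: 2 · 7² · 29 = 2842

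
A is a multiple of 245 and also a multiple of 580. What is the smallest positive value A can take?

245 = 5 · 7²; 580 = 2² · 5 · 29
max exponents: 2² · 5 · 7² · 29 = 28420

28420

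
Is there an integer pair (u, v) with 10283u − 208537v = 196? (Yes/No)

Yes

By Bézout, 10283u − 208537v = 196 has integer solutions iff gcd(10283, 208537) | 196.
Euclid: 208537 = 20·10283 + 2877; 10283 = 3·2877 + 1652; 2877 = 1·1652 + 1225; 1652 = 1·1225 + 427; 1225 = 2·427 + 371; 427 = 1·371 + 56; 371 = 6·56 + 35; 56 = 1·35 + 21; 35 = 1·21 + 14; 21 = 1·14 + 7; 14 = 2·7 + 0. gcd = 7; 196 mod 7 = 0. Yes.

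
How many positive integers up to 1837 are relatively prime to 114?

581

114 = 2·3·19. Inclusion–exclusion on these primes:
1837 − ⌊1837/2⌋ − ⌊1837/3⌋ − ⌊1837/19⌋ + ⌊1837/6⌋ + ⌊1837/38⌋ + ⌊1837/57⌋ − ⌊1837/114⌋ = 581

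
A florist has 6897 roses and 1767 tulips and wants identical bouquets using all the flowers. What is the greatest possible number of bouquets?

57

6897 = 3 · 11² · 19
1767 = 3 · 19 · 31
Common: 3 · 19 = 57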